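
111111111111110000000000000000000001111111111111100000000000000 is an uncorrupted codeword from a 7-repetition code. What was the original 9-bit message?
Split into 7-bit blocks: 1111111 1111111 0000000 0000000 0000000 1111111 1111111 0000000 0000000
Data = 110001100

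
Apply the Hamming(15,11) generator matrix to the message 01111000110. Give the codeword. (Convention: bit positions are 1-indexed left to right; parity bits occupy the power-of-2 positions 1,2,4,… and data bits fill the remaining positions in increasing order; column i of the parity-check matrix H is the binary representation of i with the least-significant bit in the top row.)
Codeword c = d · G (mod 2), d = 01111000110:
  c[0] = d·G[:,0] = (01111000110)·(11011010101) mod 2 = 0+1+0+1+1+0+0+0+1+0+0 mod 2 = 0
  c[1] = d·G[:,1] = (01111000110)·(10110110011) mod 2 = 0+0+1+1+0+0+0+0+0+1+0 mod 2 = 1
  c[2] = d·G[:,2] = (01111000110)·(10000000000) mod 2 = 0+0+0+0+0+0+0+0+0+0+0 mod 2 = 0
  c[3] = d·G[:,3] = (01111000110)·(01110001111) mod 2 = 0+1+1+1+0+0+0+0+1+1+0 mod 2 = 1
  c[4] = d·G[:,4] = (01111000110)·(01000000000) mod 2 = 0+1+0+0+0+0+0+0+0+0+0 mod 2 = 1
  c[5] = d·G[:,5] = (01111000110)·(00100000000) mod 2 = 0+0+1+0+0+0+0+0+0+0+0 mod 2 = 1
  c[6] = d·G[:,6] = (01111000110)·(00010000000) mod 2 = 0+0+0+1+0+0+0+0+0+0+0 mod 2 = 1
  c[7] = d·G[:,7] = (01111000110)·(00001111111) mod 2 = 0+0+0+0+1+0+0+0+1+1+0 mod 2 = 1
  c[8] = d·G[:,8] = (01111000110)·(00001000000) mod 2 = 0+0+0+0+1+0+0+0+0+0+0 mod 2 = 1
  c[9] = d·G[:,9] = (01111000110)·(00000100000) mod 2 = 0+0+0+0+0+0+0+0+0+0+0 mod 2 = 0
  c[10] = d·G[:,10] = (01111000110)·(00000010000) mod 2 = 0+0+0+0+0+0+0+0+0+0+0 mod 2 = 0
  c[11] = d·G[:,11] = (01111000110)·(00000001000) mod 2 = 0+0+0+0+0+0+0+0+0+0+0 mod 2 = 0
  c[12] = d·G[:,12] = (01111000110)·(00000000100) mod 2 = 0+0+0+0+0+0+0+0+1+0+0 mod 2 = 1
  c[13] = d·G[:,13] = (01111000110)·(00000000010) mod 2 = 0+0+0+0+0+0+0+0+0+1+0 mod 2 = 1
  c[14] = d·G[:,14] = (01111000110)·(00000000001) mod 2 = 0+0+0+0+0+0+0+0+0+0+0 mod 2 = 0
Codeword = 010111111000110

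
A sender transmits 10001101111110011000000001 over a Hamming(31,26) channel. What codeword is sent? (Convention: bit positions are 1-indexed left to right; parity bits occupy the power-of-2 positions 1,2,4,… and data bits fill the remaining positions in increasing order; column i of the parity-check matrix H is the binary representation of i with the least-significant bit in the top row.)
Codeword c = d · G (mod 2), d = 10001101111110011000000001:
  c[0] = d·G[:,0] = (10001101111110011000000001)·(11011010101101010101010101) mod 2 = 1+0+0+0+1+0+0+0+1+0+1+1+0+0+0+1+0+0+0+0+0+0+0+0+0+1 mod 2 = 1
  c[1] = d·G[:,1] = (10001101111110011000000001)·(10110110011011001100110011) mod 2 = 1+0+0+0+0+1+0+0+0+1+1+0+1+0+0+0+1+0+0+0+0+0+0+0+0+1 mod 2 = 1
  c[2] = d·G[:,2] = (10001101111110011000000001)·(10000000000000000000000000) mod 2 = 1+0+0+0+0+0+0+0+0+0+0+0+0+0+0+0+0+0+0+0+0+0+0+0+0+0 mod 2 = 1
  c[3] = d·G[:,3] = (10001101111110011000000001)·(01110001111000111100001111) mod 2 = 0+0+0+0+0+0+0+1+1+1+1+0+0+0+0+1+1+0+0+0+0+0+0+0+0+1 mod 2 = 1
  c[4] = d·G[:,4] = (10001101111110011000000001)·(01000000000000000000000000) mod 2 = 0+0+0+0+0+0+0+0+0+0+0+0+0+0+0+0+0+0+0+0+0+0+0+0+0+0 mod 2 = 0
  c[5] = d·G[:,5] = (10001101111110011000000001)·(00100000000000000000000000) mod 2 = 0+0+0+0+0+0+0+0+0+0+0+0+0+0+0+0+0+0+0+0+0+0+0+0+0+0 mod 2 = 0
  c[6] = d·G[:,6] = (10001101111110011000000001)·(00010000000000000000000000) mod 2 = 0+0+0+0+0+0+0+0+0+0+0+0+0+0+0+0+0+0+0+0+0+0+0+0+0+0 mod 2 = 0
  c[7] = d·G[:,7] = (10001101111110011000000001)·(00001111111000000011111111) mod 2 = 0+0+0+0+1+1+0+1+1+1+1+0+0+0+0+0+0+0+0+0+0+0+0+0+0+1 mod 2 = 1
  c[8] = d·G[:,8] = (10001101111110011000000001)·(00001000000000000000000000) mod 2 = 0+0+0+0+1+0+0+0+0+0+0+0+0+0+0+0+0+0+0+0+0+0+0+0+0+0 mod 2 = 1
  c[9] = d·G[:,9] = (10001101111110011000000001)·(00000100000000000000000000) mod 2 = 0+0+0+0+0+1+0+0+0+0+0+0+0+0+0+0+0+0+0+0+0+0+0+0+0+0 mod 2 = 1
  c[10] = d·G[:,10] = (10001101111110011000000001)·(00000010000000000000000000) mod 2 = 0+0+0+0+0+0+0+0+0+0+0+0+0+0+0+0+0+0+0+0+0+0+0+0+0+0 mod 2 = 0
  c[11] = d·G[:,11] = (10001101111110011000000001)·(00000001000000000000000000) mod 2 = 0+0+0+0+0+0+0+1+0+0+0+0+0+0+0+0+0+0+0+0+0+0+0+0+0+0 mod 2 = 1
  c[12] = d·G[:,12] = (10001101111110011000000001)·(00000000100000000000000000) mod 2 = 0+0+0+0+0+0+0+0+1+0+0+0+0+0+0+0+0+0+0+0+0+0+0+0+0+0 mod 2 = 1
  c[13] = d·G[:,13] = (10001101111110011000000001)·(00000000010000000000000000) mod 2 = 0+0+0+0+0+0+0+0+0+1+0+0+0+0+0+0+0+0+0+0+0+0+0+0+0+0 mod 2 = 1
  c[14] = d·G[:,14] = (10001101111110011000000001)·(00000000001000000000000000) mod 2 = 0+0+0+0+0+0+0+0+0+0+1+0+0+0+0+0+0+0+0+0+0+0+0+0+0+0 mod 2 = 1
  c[15] = d·G[:,15] = (10001101111110011000000001)·(00000000000111111111111111) mod 2 = 0+0+0+0+0+0+0+0+0+0+0+1+1+0+0+1+1+0+0+0+0+0+0+0+0+1 mod 2 = 1
  c[16] = d·G[:,16] = (10001101111110011000000001)·(00000000000100000000000000) mod 2 = 0+0+0+0+0+0+0+0+0+0+0+1+0+0+0+0+0+0+0+0+0+0+0+0+0+0 mod 2 = 1
  c[17] = d·G[:,17] = (10001101111110011000000001)·(00000000000010000000000000) mod 2 = 0+0+0+0+0+0+0+0+0+0+0+0+1+0+0+0+0+0+0+0+0+0+0+0+0+0 mod 2 = 1
  c[18] = d·G[:,18] = (10001101111110011000000001)·(00000000000001000000000000) mod 2 = 0+0+0+0+0+0+0+0+0+0+0+0+0+0+0+0+0+0+0+0+0+0+0+0+0+0 mod 2 = 0
  c[19] = d·G[:,19] = (10001101111110011000000001)·(00000000000000100000000000) mod 2 = 0+0+0+0+0+0+0+0+0+0+0+0+0+0+0+0+0+0+0+0+0+0+0+0+0+0 mod 2 = 0
  c[20] = d·G[:,20] = (10001101111110011000000001)·(00000000000000010000000000) mod 2 = 0+0+0+0+0+0+0+0+0+0+0+0+0+0+0+1+0+0+0+0+0+0+0+0+0+0 mod 2 = 1
  c[21] = d·G[:,21] = (10001101111110011000000001)·(00000000000000001000000000) mod 2 = 0+0+0+0+0+0+0+0+0+0+0+0+0+0+0+0+1+0+0+0+0+0+0+0+0+0 mod 2 = 1
  c[22] = d·G[:,22] = (10001101111110011000000001)·(00000000000000000100000000) mod 2 = 0+0+0+0+0+0+0+0+0+0+0+0+0+0+0+0+0+0+0+0+0+0+0+0+0+0 mod 2 = 0
  c[23] = d·G[:,23] = (10001101111110011000000001)·(00000000000000000010000000) mod 2 = 0+0+0+0+0+0+0+0+0+0+0+0+0+0+0+0+0+0+0+0+0+0+0+0+0+0 mod 2 = 0
  c[24] = d·G[:,24] = (10001101111110011000000001)·(00000000000000000001000000) mod 2 = 0+0+0+0+0+0+0+0+0+0+0+0+0+0+0+0+0+0+0+0+0+0+0+0+0+0 mod 2 = 0
  c[25] = d·G[:,25] = (10001101111110011000000001)·(00000000000000000000100000) mod 2 = 0+0+0+0+0+0+0+0+0+0+0+0+0+0+0+0+0+0+0+0+0+0+0+0+0+0 mod 2 = 0
  c[26] = d·G[:,26] = (10001101111110011000000001)·(00000000000000000000010000) mod 2 = 0+0+0+0+0+0+0+0+0+0+0+0+0+0+0+0+0+0+0+0+0+0+0+0+0+0 mod 2 = 0
  c[27] = d·G[:,27] = (10001101111110011000000001)·(00000000000000000000001000) mod 2 = 0+0+0+0+0+0+0+0+0+0+0+0+0+0+0+0+0+0+0+0+0+0+0+0+0+0 mod 2 = 0
  c[28] = d·G[:,28] = (10001101111110011000000001)·(00000000000000000000000100) mod 2 = 0+0+0+0+0+0+0+0+0+0+0+0+0+0+0+0+0+0+0+0+0+0+0+0+0+0 mod 2 = 0
  c[29] = d·G[:,29] = (10001101111110011000000001)·(00000000000000000000000010) mod 2 = 0+0+0+0+0+0+0+0+0+0+0+0+0+0+0+0+0+0+0+0+0+0+0+0+0+0 mod 2 = 0
  c[30] = d·G[:,30] = (10001101111110011000000001)·(00000000000000000000000001) mod 2 = 0+0+0+0+0+0+0+0+0+0+0+0+0+0+0+0+0+0+0+0+0+0+0+0+0+1 mod 2 = 1
Codeword = 1111000111011111110011000000001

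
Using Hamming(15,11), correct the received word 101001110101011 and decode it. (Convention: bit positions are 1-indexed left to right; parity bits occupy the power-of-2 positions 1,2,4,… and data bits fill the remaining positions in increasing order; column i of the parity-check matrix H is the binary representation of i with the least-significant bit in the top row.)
Syndrome s = H · r^T (mod 2), r = 101001110101011:
  s[0] = (101010101010101)·(101001110101011) mod 2 = 1+0+1+0+0+0+1+0+0+0+0+0+0+0+1 mod 2 = 0
  s[1] = (011001100110011)·(101001110101011) mod 2 = 0+0+1+0+0+1+1+0+0+1+0+0+0+1+1 mod 2 = 0
  s[2] = (000111100001111)·(101001110101011) mod 2 = 0+0+0+0+0+1+1+0+0+0+0+1+0+1+1 mod 2 = 1
  s[3] = (000000011111111)·(101001110101011) mod 2 = 0+0+0+0+0+0+0+1+0+1+0+1+0+1+1 mod 2 = 1
Syndrome = 0011
Column 12 of H equals this syndrome → error at bit 12 (1-indexed).
Flip bit 12: 101001110101011 → 101001110100011
Extract data bits at positions {3,5,6,7,9,10,11,12,13,14,15}: 10110100011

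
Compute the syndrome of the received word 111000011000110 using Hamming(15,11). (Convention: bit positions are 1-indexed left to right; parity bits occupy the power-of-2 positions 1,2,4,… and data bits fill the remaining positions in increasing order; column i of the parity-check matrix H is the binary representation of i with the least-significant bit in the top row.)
Syndrome s = H · r^T (mod 2), r = 111000011000110:
  s[0] = (101010101010101)·(111000011000110) mod 2 = 1+0+1+0+0+0+0+0+1+0+0+0+1+0+0 mod 2 = 0
  s[1] = (011001100110011)·(111000011000110) mod 2 = 0+1+1+0+0+0+0+0+0+0+0+0+0+1+0 mod 2 = 1
  s[2] = (000111100001111)·(111000011000110) mod 2 = 0+0+0+0+0+0+0+0+0+0+0+0+1+1+0 mod 2 = 0
  s[3] = (000000011111111)·(111000011000110) mod 2 = 0+0+0+0+0+0+0+1+1+0+0+0+1+1+0 mod 2 = 0
Syndrome = 0100
Non-zero syndrome: error at position 2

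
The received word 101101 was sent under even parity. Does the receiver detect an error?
Sum of received bits: 1+0+1+1+0+1 = 4; 4 mod 2 = 0. Result is 0 → no error detected.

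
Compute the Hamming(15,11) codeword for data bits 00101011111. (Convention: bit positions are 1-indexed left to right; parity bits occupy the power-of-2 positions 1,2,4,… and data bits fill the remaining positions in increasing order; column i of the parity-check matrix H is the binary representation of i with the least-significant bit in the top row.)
Codeword c = d · G (mod 2), d = 00101011111:
  c[0] = d·G[:,0] = (00101011111)·(11011010101) mod 2 = 0+0+0+0+1+0+1+0+1+0+1 mod 2 = 0
  c[1] = d·G[:,1] = (00101011111)·(10110110011) mod 2 = 0+0+1+0+0+0+1+0+0+1+1 mod 2 = 0
  c[2] = d·G[:,2] = (00101011111)·(10000000000) mod 2 = 0+0+0+0+0+0+0+0+0+0+0 mod 2 = 0
  c[3] = d·G[:,3] = (00101011111)·(01110001111) mod 2 = 0+0+1+0+0+0+0+1+1+1+1 mod 2 = 1
  c[4] = d·G[:,4] = (00101011111)·(01000000000) mod 2 = 0+0+0+0+0+0+0+0+0+0+0 mod 2 = 0
  c[5] = d·G[:,5] = (00101011111)·(00100000000) mod 2 = 0+0+1+0+0+0+0+0+0+0+0 mod 2 = 1
  c[6] = d·G[:,6] = (00101011111)·(00010000000) mod 2 = 0+0+0+0+0+0+0+0+0+0+0 mod 2 = 0
  c[7] = d·G[:,7] = (00101011111)·(00001111111) mod 2 = 0+0+0+0+1+0+1+1+1+1+1 mod 2 = 0
  c[8] = d·G[:,8] = (00101011111)·(00001000000) mod 2 = 0+0+0+0+1+0+0+0+0+0+0 mod 2 = 1
  c[9] = d·G[:,9] = (00101011111)·(00000100000) mod 2 = 0+0+0+0+0+0+0+0+0+0+0 mod 2 = 0
  c[10] = d·G[:,10] = (00101011111)·(00000010000) mod 2 = 0+0+0+0+0+0+1+0+0+0+0 mod 2 = 1
  c[11] = d·G[:,11] = (00101011111)·(00000001000) mod 2 = 0+0+0+0+0+0+0+1+0+0+0 mod 2 = 1
  c[12] = d·G[:,12] = (00101011111)·(00000000100) mod 2 = 0+0+0+0+0+0+0+0+1+0+0 mod 2 = 1
  c[13] = d·G[:,13] = (00101011111)·(00000000010) mod 2 = 0+0+0+0+0+0+0+0+0+1+0 mod 2 = 1
  c[14] = d·G[:,14] = (00101011111)·(00000000001) mod 2 = 0+0+0+0+0+0+0+0+0+0+1 mod 2 = 1
Codeword = 000101001011111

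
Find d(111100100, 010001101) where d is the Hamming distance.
XOR = 101101001, count of 1s = 5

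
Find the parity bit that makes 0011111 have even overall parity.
Sum of data bits: 0+0+1+1+1+1+1 = 5.
5 mod 2 = 1, so parity bit = 1.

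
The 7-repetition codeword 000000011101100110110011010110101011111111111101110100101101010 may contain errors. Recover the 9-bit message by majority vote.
Split into 7-bit blocks and majority-vote each:
  block 1 = 0000000: 0 ones, 7 zeros → 0
  block 2 = 1110110: 5 ones, 2 zeros → 1
  block 3 = 0110110: 4 ones, 3 zeros → 1
  block 4 = 0110101: 4 ones, 3 zeros → 1
  block 5 = 1010101: 4 ones, 3 zeros → 1
  block 6 = 1111111: 7 ones, 0 zeros → 1
  block 7 = 1111011: 6 ones, 1 zeros → 1
  block 8 = 1010010: 3 ones, 4 zeros → 0
  block 9 = 1101010: 4 ones, 3 zeros → 1
Decoded = 011111101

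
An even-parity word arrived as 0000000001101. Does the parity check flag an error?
Sum of received bits: 0+0+0+0+0+0+0+0+0+1+1+0+1 = 3; 3 mod 2 = 1. Result is 1 ≠ 0 → error detected.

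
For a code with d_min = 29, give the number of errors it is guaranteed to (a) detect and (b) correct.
(a) Detection requires d_min ≥ e+1, so e ≤ d_min − 1 = 28.
(b) Correction requires d_min ≥ 2t+1, so t ≤ ⌊(d_min − 1)/2⌋ = ⌊28/2⌋ = 14.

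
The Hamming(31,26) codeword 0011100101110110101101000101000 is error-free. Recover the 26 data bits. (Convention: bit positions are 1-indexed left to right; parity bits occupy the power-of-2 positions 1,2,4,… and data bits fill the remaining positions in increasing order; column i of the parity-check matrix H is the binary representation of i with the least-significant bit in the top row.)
Parity bits occupy power-of-2 positions; data bits are at positions {3,5,6,7,9,10,11,12,13,14,15,17,18,19,20,21,22,23,24,25,26,27,28,29,30,31} (1-indexed).
Extract: c[3]=1 c[5]=1 c[6]=0 c[7]=0 c[9]=0 c[10]=1 c[11]=1 c[12]=1 c[13]=0 c[14]=1 c[15]=1 c[17]=1 c[18]=0 c[19]=1 c[20]=1 c[21]=0 c[22]=1 c[23]=0 c[24]=0 c[25]=0 c[26]=1 c[27]=0 c[28]=1 c[29]=0 c[30]=0 c[31]=0
Data = 11000111011101101000101000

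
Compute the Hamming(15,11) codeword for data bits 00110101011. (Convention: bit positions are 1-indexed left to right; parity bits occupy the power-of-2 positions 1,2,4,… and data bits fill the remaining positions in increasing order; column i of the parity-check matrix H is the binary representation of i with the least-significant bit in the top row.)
Codeword c = d · G (mod 2), d = 00110101011:
  c[0] = d·G[:,0] = (00110101011)·(11011010101) mod 2 = 0+0+0+1+0+0+0+0+0+0+1 mod 2 = 0
  c[1] = d·G[:,1] = (00110101011)·(10110110011) mod 2 = 0+0+1+1+0+1+0+0+0+1+1 mod 2 = 1
  c[2] = d·G[:,2] = (00110101011)·(10000000000) mod 2 = 0+0+0+0+0+0+0+0+0+0+0 mod 2 = 0
  c[3] = d·G[:,3] = (00110101011)·(01110001111) mod 2 = 0+0+1+1+0+0+0+1+0+1+1 mod 2 = 1
  c[4] = d·G[:,4] = (00110101011)·(01000000000) mod 2 = 0+0+0+0+0+0+0+0+0+0+0 mod 2 = 0
  c[5] = d·G[:,5] = (00110101011)·(00100000000) mod 2 = 0+0+1+0+0+0+0+0+0+0+0 mod 2 = 1
  c[6] = d·G[:,6] = (00110101011)·(00010000000) mod 2 = 0+0+0+1+0+0+0+0+0+0+0 mod 2 = 1
  c[7] = d·G[:,7] = (00110101011)·(00001111111) mod 2 = 0+0+0+0+0+1+0+1+0+1+1 mod 2 = 0
  c[8] = d·G[:,8] = (00110101011)·(00001000000) mod 2 = 0+0+0+0+0+0+0+0+0+0+0 mod 2 = 0
  c[9] = d·G[:,9] = (00110101011)·(00000100000) mod 2 = 0+0+0+0+0+1+0+0+0+0+0 mod 2 = 1
  c[10] = d·G[:,10] = (00110101011)·(00000010000) mod 2 = 0+0+0+0+0+0+0+0+0+0+0 mod 2 = 0
  c[11] = d·G[:,11] = (00110101011)·(00000001000) mod 2 = 0+0+0+0+0+0+0+1+0+0+0 mod 2 = 1
  c[12] = d·G[:,12] = (00110101011)·(00000000100) mod 2 = 0+0+0+0+0+0+0+0+0+0+0 mod 2 = 0
  c[13] = d·G[:,13] = (00110101011)·(00000000010) mod 2 = 0+0+0+0+0+0+0+0+0+1+0 mod 2 = 1
  c[14] = d·G[:,14] = (00110101011)·(00000000001) mod 2 = 0+0+0+0+0+0+0+0+0+0+1 mod 2 = 1
Codeword = 010101100101011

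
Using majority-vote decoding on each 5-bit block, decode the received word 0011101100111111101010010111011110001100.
Split into 5-bit blocks and majority-vote each:
  block 1 = 00111: 3 ones, 2 zeros → 1
  block 2 = 01100: 2 ones, 3 zeros → 0
  block 3 = 11111: 5 ones, 0 zeros → 1
  block 4 = 11010: 3 ones, 2 zeros → 1
  block 5 = 10010: 2 ones, 3 zeros → 0
  block 6 = 11101: 4 ones, 1 zeros → 1
  block 7 = 11100: 3 ones, 2 zeros → 1
  block 8 = 01100: 2 ones, 3 zeros → 0
Decoded = 10110110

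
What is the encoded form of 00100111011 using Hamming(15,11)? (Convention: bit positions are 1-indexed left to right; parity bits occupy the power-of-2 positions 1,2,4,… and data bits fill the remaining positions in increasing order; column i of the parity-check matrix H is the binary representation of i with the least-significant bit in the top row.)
Codeword c = d · G (mod 2), d = 00100111011:
  c[0] = d·G[:,0] = (00100111011)·(11011010101) mod 2 = 0+0+0+0+0+0+1+0+0+0+1 mod 2 = 0
  c[1] = d·G[:,1] = (00100111011)·(10110110011) mod 2 = 0+0+1+0+0+1+1+0+0+1+1 mod 2 = 1
  c[2] = d·G[:,2] = (00100111011)·(10000000000) mod 2 = 0+0+0+0+0+0+0+0+0+0+0 mod 2 = 0
  c[3] = d·G[:,3] = (00100111011)·(01110001111) mod 2 = 0+0+1+0+0+0+0+1+0+1+1 mod 2 = 0
  c[4] = d·G[:,4] = (00100111011)·(01000000000) mod 2 = 0+0+0+0+0+0+0+0+0+0+0 mod 2 = 0
  c[5] = d·G[:,5] = (00100111011)·(00100000000) mod 2 = 0+0+1+0+0+0+0+0+0+0+0 mod 2 = 1
  c[6] = d·G[:,6] = (00100111011)·(00010000000) mod 2 = 0+0+0+0+0+0+0+0+0+0+0 mod 2 = 0
  c[7] = d·G[:,7] = (00100111011)·(00001111111) mod 2 = 0+0+0+0+0+1+1+1+0+1+1 mod 2 = 1
  c[8] = d·G[:,8] = (00100111011)·(00001000000) mod 2 = 0+0+0+0+0+0+0+0+0+0+0 mod 2 = 0
  c[9] = d·G[:,9] = (00100111011)·(00000100000) mod 2 = 0+0+0+0+0+1+0+0+0+0+0 mod 2 = 1
  c[10] = d·G[:,10] = (00100111011)·(00000010000) mod 2 = 0+0+0+0+0+0+1+0+0+0+0 mod 2 = 1
  c[11] = d·G[:,11] = (00100111011)·(00000001000) mod 2 = 0+0+0+0+0+0+0+1+0+0+0 mod 2 = 1
  c[12] = d·G[:,12] = (00100111011)·(00000000100) mod 2 = 0+0+0+0+0+0+0+0+0+0+0 mod 2 = 0
  c[13] = d·G[:,13] = (00100111011)·(00000000010) mod 2 = 0+0+0+0+0+0+0+0+0+1+0 mod 2 = 1
  c[14] = d·G[:,14] = (00100111011)·(00000000001) mod 2 = 0+0+0+0+0+0+0+0+0+0+1 mod 2 = 1
Codeword = 010001010111011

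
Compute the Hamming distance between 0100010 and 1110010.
XOR = 1010000, count of 1s = 2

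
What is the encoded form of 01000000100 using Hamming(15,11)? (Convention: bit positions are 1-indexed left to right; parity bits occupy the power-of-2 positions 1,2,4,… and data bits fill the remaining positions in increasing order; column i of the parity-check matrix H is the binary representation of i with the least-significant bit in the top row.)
Codeword c = d · G (mod 2), d = 01000000100:
  c[0] = d·G[:,0] = (01000000100)·(11011010101) mod 2 = 0+1+0+0+0+0+0+0+1+0+0 mod 2 = 0
  c[1] = d·G[:,1] = (01000000100)·(10110110011) mod 2 = 0+0+0+0+0+0+0+0+0+0+0 mod 2 = 0
  c[2] = d·G[:,2] = (01000000100)·(10000000000) mod 2 = 0+0+0+0+0+0+0+0+0+0+0 mod 2 = 0
  c[3] = d·G[:,3] = (01000000100)·(01110001111) mod 2 = 0+1+0+0+0+0+0+0+1+0+0 mod 2 = 0
  c[4] = d·G[:,4] = (01000000100)·(01000000000) mod 2 = 0+1+0+0+0+0+0+0+0+0+0 mod 2 = 1
  c[5] = d·G[:,5] = (01000000100)·(00100000000) mod 2 = 0+0+0+0+0+0+0+0+0+0+0 mod 2 = 0
  c[6] = d·G[:,6] = (01000000100)·(00010000000) mod 2 = 0+0+0+0+0+0+0+0+0+0+0 mod 2 = 0
  c[7] = d·G[:,7] = (01000000100)·(00001111111) mod 2 = 0+0+0+0+0+0+0+0+1+0+0 mod 2 = 1
  c[8] = d·G[:,8] = (01000000100)·(00001000000) mod 2 = 0+0+0+0+0+0+0+0+0+0+0 mod 2 = 0
  c[9] = d·G[:,9] = (01000000100)·(00000100000) mod 2 = 0+0+0+0+0+0+0+0+0+0+0 mod 2 = 0
  c[10] = d·G[:,10] = (01000000100)·(00000010000) mod 2 = 0+0+0+0+0+0+0+0+0+0+0 mod 2 = 0
  c[11] = d·G[:,11] = (01000000100)·(00000001000) mod 2 = 0+0+0+0+0+0+0+0+0+0+0 mod 2 = 0
  c[12] = d·G[:,12] = (01000000100)·(00000000100) mod 2 = 0+0+0+0+0+0+0+0+1+0+0 mod 2 = 1
  c[13] = d·G[:,13] = (01000000100)·(00000000010) mod 2 = 0+0+0+0+0+0+0+0+0+0+0 mod 2 = 0
  c[14] = d·G[:,14] = (01000000100)·(00000000001) mod 2 = 0+0+0+0+0+0+0+0+0+0+0 mod 2 = 0
Codeword = 000010010000100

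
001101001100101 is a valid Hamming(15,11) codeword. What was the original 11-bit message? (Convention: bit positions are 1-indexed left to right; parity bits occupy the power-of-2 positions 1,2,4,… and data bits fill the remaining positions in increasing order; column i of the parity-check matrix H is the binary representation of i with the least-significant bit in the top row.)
Parity bits occupy power-of-2 positions; data bits are at positions {3,5,6,7,9,10,11,12,13,14,15} (1-indexed).
Extract: c[3]=1 c[5]=0 c[6]=1 c[7]=0 c[9]=1 c[10]=1 c[11]=0 c[12]=0 c[13]=1 c[14]=0 c[15]=1
Data = 10101100101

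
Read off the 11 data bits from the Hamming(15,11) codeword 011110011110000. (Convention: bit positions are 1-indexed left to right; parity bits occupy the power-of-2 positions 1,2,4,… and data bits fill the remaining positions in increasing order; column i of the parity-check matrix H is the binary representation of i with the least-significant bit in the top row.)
Parity bits occupy power-of-2 positions; data bits are at positions {3,5,6,7,9,10,11,12,13,14,15} (1-indexed).
Extract: c[3]=1 c[5]=1 c[6]=0 c[7]=0 c[9]=1 c[10]=1 c[11]=1 c[12]=0 c[13]=0 c[14]=0 c[15]=0
Data = 11001110000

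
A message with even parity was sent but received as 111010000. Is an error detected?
Sum of received bits: 1+1+1+0+1+0+0+0+0 = 4; 4 mod 2 = 0. Result is 0 → no error detected.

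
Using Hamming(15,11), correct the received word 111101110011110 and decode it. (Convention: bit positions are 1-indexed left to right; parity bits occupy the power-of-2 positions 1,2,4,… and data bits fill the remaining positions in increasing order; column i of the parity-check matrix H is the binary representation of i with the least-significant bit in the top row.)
Syndrome s = H · r^T (mod 2), r = 111101110011110:
  s[0] = (101010101010101)·(111101110011110) mod 2 = 1+0+1+0+0+0+1+0+0+0+1+0+1+0+0 mod 2 = 1
  s[1] = (011001100110011)·(111101110011110) mod 2 = 0+1+1+0+0+1+1+0+0+0+1+0+0+1+0 mod 2 = 0
  s[2] = (000111100001111)·(111101110011110) mod 2 = 0+0+0+1+0+1+1+0+0+0+0+1+1+1+0 mod 2 = 0
  s[3] = (000000011111111)·(111101110011110) mod 2 = 0+0+0+0+0+0+0+1+0+0+1+1+1+1+0 mod 2 = 1
Syndrome = 1001
Column 9 of H equals this syndrome → error at bit 9 (1-indexed).
Flip bit 9: 111101110011110 → 111101111011110
Extract data bits at positions {3,5,6,7,9,10,11,12,13,14,15}: 10111011110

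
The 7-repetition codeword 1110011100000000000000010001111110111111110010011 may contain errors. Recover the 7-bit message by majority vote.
Split into 7-bit blocks and majority-vote each:
  block 1 = 1110011: 5 ones, 2 zeros → 1
  block 2 = 1000000: 1 ones, 6 zeros → 0
  block 3 = 0000000: 0 ones, 7 zeros → 0
  block 4 = 0010001: 2 ones, 5 zeros → 0
  block 5 = 1111101: 6 ones, 1 zeros → 1
  block 6 = 1111111: 7 ones, 0 zeros → 1
  block 7 = 0010011: 3 ones, 4 zeros → 0
Decoded = 1000110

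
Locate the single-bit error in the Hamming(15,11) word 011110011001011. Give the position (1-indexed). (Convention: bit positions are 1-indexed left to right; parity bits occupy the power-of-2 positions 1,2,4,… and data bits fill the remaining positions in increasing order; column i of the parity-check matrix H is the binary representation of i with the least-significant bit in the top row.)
Syndrome s = H · r^T (mod 2), r = 011110011001011:
  s[0] = (101010101010101)·(011110011001011) mod 2 = 0+0+1+0+1+0+0+0+1+0+0+0+0+0+1 mod 2 = 0
  s[1] = (011001100110011)·(011110011001011) mod 2 = 0+1+1+0+0+0+0+0+0+0+0+0+0+1+1 mod 2 = 0
  s[2] = (000111100001111)·(011110011001011) mod 2 = 0+0+0+1+1+0+0+0+0+0+0+1+0+1+1 mod 2 = 1
  s[3] = (000000011111111)·(011110011001011) mod 2 = 0+0+0+0+0+0+0+1+1+0+0+1+0+1+1 mod 2 = 1
Syndrome = 0011
Column i of H is the binary representation of i, so the syndrome is the binary index of the flipped bit.
Read s = 0011 with s[0] as LSB: 0·2^0 + 0·2^1 + 1·2^2 + 1·2^3 = 12.
Error is at bit position 12.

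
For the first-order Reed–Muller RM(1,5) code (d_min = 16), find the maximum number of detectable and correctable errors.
Detection only: up to d_min − 1 = 15 errors.
Correction: up to ⌊(d_min − 1)/2⌋ = ⌊15/2⌋ = 7 errors.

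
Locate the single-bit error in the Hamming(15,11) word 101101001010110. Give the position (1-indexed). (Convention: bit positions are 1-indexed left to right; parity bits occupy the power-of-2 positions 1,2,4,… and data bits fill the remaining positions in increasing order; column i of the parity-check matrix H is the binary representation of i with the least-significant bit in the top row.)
Syndrome s = H · r^T (mod 2), r = 101101001010110:
  s[0] = (101010101010101)·(101101001010110) mod 2 = 1+0+1+0+0+0+0+0+1+0+1+0+1+0+0 mod 2 = 1
  s[1] = (011001100110011)·(101101001010110) mod 2 = 0+0+1+0+0+1+0+0+0+0+1+0+0+1+0 mod 2 = 0
  s[2] = (000111100001111)·(101101001010110) mod 2 = 0+0+0+1+0+1+0+0+0+0+0+0+1+1+0 mod 2 = 0
  s[3] = (000000011111111)·(101101001010110) mod 2 = 0+0+0+0+0+0+0+0+1+0+1+0+1+1+0 mod 2 = 0
Syndrome = 1000
Column i of H is the binary representation of i, so the syndrome is the binary index of the flipped bit.
Read s = 1000 with s[0] as LSB: 1·2^0 + 0·2^1 + 0·2^2 + 0·2^3 = 1.
Error is at bit position 1.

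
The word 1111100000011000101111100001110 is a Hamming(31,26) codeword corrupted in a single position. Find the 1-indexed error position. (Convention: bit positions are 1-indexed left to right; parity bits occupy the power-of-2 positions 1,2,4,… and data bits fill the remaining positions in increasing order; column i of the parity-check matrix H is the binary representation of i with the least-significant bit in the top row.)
Syndrome s = H · r^T (mod 2), r = 1111100000011000101111100001110:
  s[0] = (1010101010101010101010101010101)·(1111100000011000101111100001110) mod 2 = 1+0+1+0+1+0+0+0+0+0+0+0+1+0+0+0+1+0+1+0+1+0+1+0+0+0+0+0+1+0+0 mod 2 = 1
  s[1] = (0110011001100110011001100110011)·(1111100000011000101111100001110) mod 2 = 0+1+1+0+0+0+0+0+0+0+0+0+0+0+0+0+0+0+1+0+0+1+1+0+0+0+0+0+0+1+0 mod 2 = 0
  s[2] = (0001111000011110000111100001111)·(1111100000011000101111100001110) mod 2 = 0+0+0+1+1+0+0+0+0+0+0+1+1+0+0+0+0+0+0+1+1+1+1+0+0+0+0+1+1+1+0 mod 2 = 1
  s[3] = (0000000111111110000000011111111)·(1111100000011000101111100001110) mod 2 = 0+0+0+0+0+0+0+0+0+0+0+1+1+0+0+0+0+0+0+0+0+0+0+0+0+0+0+1+1+1+0 mod 2 = 1
  s[4] = (0000000000000001111111111111111)·(1111100000011000101111100001110) mod 2 = 0+0+0+0+0+0+0+0+0+0+0+0+0+0+0+0+1+0+1+1+1+1+1+0+0+0+0+1+1+1+0 mod 2 = 1
Syndrome = 10111
Column i of H is the binary representation of i, so the syndrome is the binary index of the flipped bit.
Read s = 10111 with s[0] as LSB: 1·2^0 + 0·2^1 + 1·2^2 + 1·2^3 + 1·2^4 = 29.
Error is at bit position 29.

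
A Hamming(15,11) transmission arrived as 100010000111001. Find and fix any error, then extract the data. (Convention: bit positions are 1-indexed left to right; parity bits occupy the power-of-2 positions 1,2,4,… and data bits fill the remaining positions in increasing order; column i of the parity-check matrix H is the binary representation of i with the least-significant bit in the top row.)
Syndrome s = H · r^T (mod 2), r = 100010000111001:
  s[0] = (101010101010101)·(100010000111001) mod 2 = 1+0+0+0+1+0+0+0+0+0+1+0+0+0+1 mod 2 = 0
  s[1] = (011001100110011)·(100010000111001) mod 2 = 0+0+0+0+0+0+0+0+0+1+1+0+0+0+1 mod 2 = 1
  s[2] = (000111100001111)·(100010000111001) mod 2 = 0+0+0+0+1+0+0+0+0+0+0+1+0+0+1 mod 2 = 1
  s[3] = (000000011111111)·(100010000111001) mod 2 = 0+0+0+0+0+0+0+0+0+1+1+1+0+0+1 mod 2 = 0
Syndrome = 0110
Column 6 of H equals this syndrome → error at bit 6 (1-indexed).
Flip bit 6: 100010000111001 → 100011000111001
Extract data bits at positions {3,5,6,7,9,10,11,12,13,14,15}: 01100111001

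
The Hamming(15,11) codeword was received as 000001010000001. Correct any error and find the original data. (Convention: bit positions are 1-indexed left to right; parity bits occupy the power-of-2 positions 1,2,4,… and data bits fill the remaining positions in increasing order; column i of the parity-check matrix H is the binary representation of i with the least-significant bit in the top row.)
Syndrome s = H · r^T (mod 2), r = 000001010000001:
  s[0] = (101010101010101)·(000001010000001) mod 2 = 0+0+0+0+0+0+0+0+0+0+0+0+0+0+1 mod 2 = 1
  s[1] = (011001100110011)·(000001010000001) mod 2 = 0+0+0+0+0+1+0+0+0+0+0+0+0+0+1 mod 2 = 0
  s[2] = (000111100001111)·(000001010000001) mod 2 = 0+0+0+0+0+1+0+0+0+0+0+0+0+0+1 mod 2 = 0
  s[3] = (000000011111111)·(000001010000001) mod 2 = 0+0+0+0+0+0+0+1+0+0+0+0+0+0+1 mod 2 = 0
Syndrome = 1000
Column 1 of H equals this syndrome → error at bit 1 (1-indexed).
Flip bit 1: 000001010000001 → 100001010000001
Extract data bits at positions {3,5,6,7,9,10,11,12,13,14,15}: 00100000001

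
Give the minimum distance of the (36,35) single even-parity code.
d_min = 2 (flipping one data bit also flips the parity bit, so the two closest codewords differ in exactly 2 positions).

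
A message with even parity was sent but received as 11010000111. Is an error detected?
Sum of received bits: 1+1+0+1+0+0+0+0+1+1+1 = 6; 6 mod 2 = 0. Result is 0 → no error detected.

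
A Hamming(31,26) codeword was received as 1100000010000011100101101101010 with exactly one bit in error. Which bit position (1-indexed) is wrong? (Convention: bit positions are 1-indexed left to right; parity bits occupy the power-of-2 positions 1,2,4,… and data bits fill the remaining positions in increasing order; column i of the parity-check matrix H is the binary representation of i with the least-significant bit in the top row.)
Syndrome s = H · r^T (mod 2), r = 1100000010000011100101101101010:
  s[0] = (1010101010101010101010101010101)·(1100000010000011100101101101010) mod 2 = 1+0+0+0+0+0+0+0+1+0+0+0+0+0+1+0+1+0+0+0+0+0+1+0+1+0+0+0+0+0+0 mod 2 = 0
  s[1] = (0110011001100110011001100110011)·(1100000010000011100101101101010) mod 2 = 0+1+0+0+0+0+0+0+0+0+0+0+0+0+1+0+0+0+0+0+0+1+1+0+0+1+0+0+0+1+0 mod 2 = 0
  s[2] = (0001111000011110000111100001111)·(1100000010000011100101101101010) mod 2 = 0+0+0+0+0+0+0+0+0+0+0+0+0+0+1+0+0+0+0+1+0+1+1+0+0+0+0+1+0+1+0 mod 2 = 0
  s[3] = (0000000111111110000000011111111)·(1100000010000011100101101101010) mod 2 = 0+0+0+0+0+0+0+0+1+0+0+0+0+0+1+0+0+0+0+0+0+0+0+0+1+1+0+1+0+1+0 mod 2 = 0
  s[4] = (0000000000000001111111111111111)·(1100000010000011100101101101010) mod 2 = 0+0+0+0+0+0+0+0+0+0+0+0+0+0+0+1+1+0+0+1+0+1+1+0+1+1+0+1+0+1+0 mod 2 = 1
Syndrome = 00001
Column i of H is the binary representation of i, so the syndrome is the binary index of the flipped bit.
Read s = 00001 with s[0] as LSB: 0·2^0 + 0·2^1 + 0·2^2 + 0·2^3 + 1·2^4 = 16.
Error is at bit position 16.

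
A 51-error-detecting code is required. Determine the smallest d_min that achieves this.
Detecting e errors requires d_min ≥ e + 1 = 51 + 1 = 52.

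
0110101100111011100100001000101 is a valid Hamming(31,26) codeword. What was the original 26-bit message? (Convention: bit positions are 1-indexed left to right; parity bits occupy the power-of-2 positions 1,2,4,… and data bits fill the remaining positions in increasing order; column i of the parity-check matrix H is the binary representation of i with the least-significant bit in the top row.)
Parity bits occupy power-of-2 positions; data bits are at positions {3,5,6,7,9,10,11,12,13,14,15,17,18,19,20,21,22,23,24,25,26,27,28,29,30,31} (1-indexed).
Extract: c[3]=1 c[5]=1 c[6]=0 c[7]=1 c[9]=0 c[10]=0 c[11]=1 c[12]=1 c[13]=1 c[14]=0 c[15]=1 c[17]=1 c[18]=0 c[19]=0 c[20]=1 c[21]=0 c[22]=0 c[23]=0 c[24]=0 c[25]=1 c[26]=0 c[27]=0 c[28]=0 c[29]=1 c[30]=0 c[31]=1
Data = 11010011101100100001000101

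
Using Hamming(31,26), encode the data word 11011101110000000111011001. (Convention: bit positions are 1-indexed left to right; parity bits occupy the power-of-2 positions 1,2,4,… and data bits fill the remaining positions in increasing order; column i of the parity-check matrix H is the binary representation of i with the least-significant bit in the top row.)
Codeword c = d · G (mod 2), d = 11011101110000000111011001:
  c[0] = d·G[:,0] = (11011101110000000111011001)·(11011010101101010101010101) mod 2 = 1+1+0+1+1+0+0+0+1+0+0+0+0+0+0+0+0+1+0+1+0+1+0+0+0+1 mod 2 = 1
  c[1] = d·G[:,1] = (11011101110000000111011001)·(10110110011011001100110011) mod 2 = 1+0+0+1+0+1+0+0+0+1+0+0+0+0+0+0+0+1+0+0+0+1+0+0+0+1 mod 2 = 1
  c[2] = d·G[:,2] = (11011101110000000111011001)·(10000000000000000000000000) mod 2 = 1+0+0+0+0+0+0+0+0+0+0+0+0+0+0+0+0+0+0+0+0+0+0+0+0+0 mod 2 = 1
  c[3] = d·G[:,3] = (11011101110000000111011001)·(01110001111000111100001111) mod 2 = 0+1+0+1+0+0+0+1+1+1+0+0+0+0+0+0+0+1+0+0+0+0+1+0+0+1 mod 2 = 0
  c[4] = d·G[:,4] = (11011101110000000111011001)·(01000000000000000000000000) mod 2 = 0+1+0+0+0+0+0+0+0+0+0+0+0+0+0+0+0+0+0+0+0+0+0+0+0+0 mod 2 = 1
  c[5] = d·G[:,5] = (11011101110000000111011001)·(00100000000000000000000000) mod 2 = 0+0+0+0+0+0+0+0+0+0+0+0+0+0+0+0+0+0+0+0+0+0+0+0+0+0 mod 2 = 0
  c[6] = d·G[:,6] = (11011101110000000111011001)·(00010000000000000000000000) mod 2 = 0+0+0+1+0+0+0+0+0+0+0+0+0+0+0+0+0+0+0+0+0+0+0+0+0+0 mod 2 = 1
  c[7] = d·G[:,7] = (11011101110000000111011001)·(00001111111000000011111111) mod 2 = 0+0+0+0+1+1+0+1+1+1+0+0+0+0+0+0+0+0+1+1+0+1+1+0+0+1 mod 2 = 0
  c[8] = d·G[:,8] = (11011101110000000111011001)·(00001000000000000000000000) mod 2 = 0+0+0+0+1+0+0+0+0+0+0+0+0+0+0+0+0+0+0+0+0+0+0+0+0+0 mod 2 = 1
  c[9] = d·G[:,9] = (11011101110000000111011001)·(00000100000000000000000000) mod 2 = 0+0+0+0+0+1+0+0+0+0+0+0+0+0+0+0+0+0+0+0+0+0+0+0+0+0 mod 2 = 1
  c[10] = d·G[:,10] = (11011101110000000111011001)·(00000010000000000000000000) mod 2 = 0+0+0+0+0+0+0+0+0+0+0+0+0+0+0+0+0+0+0+0+0+0+0+0+0+0 mod 2 = 0
  c[11] = d·G[:,11] = (11011101110000000111011001)·(00000001000000000000000000) mod 2 = 0+0+0+0+0+0+0+1+0+0+0+0+0+0+0+0+0+0+0+0+0+0+0+0+0+0 mod 2 = 1
  c[12] = d·G[:,12] = (11011101110000000111011001)·(00000000100000000000000000) mod 2 = 0+0+0+0+0+0+0+0+1+0+0+0+0+0+0+0+0+0+0+0+0+0+0+0+0+0 mod 2 = 1
  c[13] = d·G[:,13] = (11011101110000000111011001)·(00000000010000000000000000) mod 2 = 0+0+0+0+0+0+0+0+0+1+0+0+0+0+0+0+0+0+0+0+0+0+0+0+0+0 mod 2 = 1
  c[14] = d·G[:,14] = (11011101110000000111011001)·(00000000001000000000000000) mod 2 = 0+0+0+0+0+0+0+0+0+0+0+0+0+0+0+0+0+0+0+0+0+0+0+0+0+0 mod 2 = 0
  c[15] = d·G[:,15] = (11011101110000000111011001)·(00000000000111111111111111) mod 2 = 0+0+0+0+0+0+0+0+0+0+0+0+0+0+0+0+0+1+1+1+0+1+1+0+0+1 mod 2 = 0
  c[16] = d·G[:,16] = (11011101110000000111011001)·(00000000000100000000000000) mod 2 = 0+0+0+0+0+0+0+0+0+0+0+0+0+0+0+0+0+0+0+0+0+0+0+0+0+0 mod 2 = 0
  c[17] = d·G[:,17] = (11011101110000000111011001)·(00000000000010000000000000) mod 2 = 0+0+0+0+0+0+0+0+0+0+0+0+0+0+0+0+0+0+0+0+0+0+0+0+0+0 mod 2 = 0
  c[18] = d·G[:,18] = (11011101110000000111011001)·(00000000000001000000000000) mod 2 = 0+0+0+0+0+0+0+0+0+0+0+0+0+0+0+0+0+0+0+0+0+0+0+0+0+0 mod 2 = 0
  c[19] = d·G[:,19] = (11011101110000000111011001)·(00000000000000100000000000) mod 2 = 0+0+0+0+0+0+0+0+0+0+0+0+0+0+0+0+0+0+0+0+0+0+0+0+0+0 mod 2 = 0
  c[20] = d·G[:,20] = (11011101110000000111011001)·(00000000000000010000000000) mod 2 = 0+0+0+0+0+0+0+0+0+0+0+0+0+0+0+0+0+0+0+0+0+0+0+0+0+0 mod 2 = 0
  c[21] = d·G[:,21] = (11011101110000000111011001)·(00000000000000001000000000) mod 2 = 0+0+0+0+0+0+0+0+0+0+0+0+0+0+0+0+0+0+0+0+0+0+0+0+0+0 mod 2 = 0
  c[22] = d·G[:,22] = (11011101110000000111011001)·(00000000000000000100000000) mod 2 = 0+0+0+0+0+0+0+0+0+0+0+0+0+0+0+0+0+1+0+0+0+0+0+0+0+0 mod 2 = 1
  c[23] = d·G[:,23] = (11011101110000000111011001)·(00000000000000000010000000) mod 2 = 0+0+0+0+0+0+0+0+0+0+0+0+0+0+0+0+0+0+1+0+0+0+0+0+0+0 mod 2 = 1
  c[24] = d·G[:,24] = (11011101110000000111011001)·(00000000000000000001000000) mod 2 = 0+0+0+0+0+0+0+0+0+0+0+0+0+0+0+0+0+0+0+1+0+0+0+0+0+0 mod 2 = 1
  c[25] = d·G[:,25] = (11011101110000000111011001)·(00000000000000000000100000) mod 2 = 0+0+0+0+0+0+0+0+0+0+0+0+0+0+0+0+0+0+0+0+0+0+0+0+0+0 mod 2 = 0
  c[26] = d·G[:,26] = (11011101110000000111011001)·(00000000000000000000010000) mod 2 = 0+0+0+0+0+0+0+0+0+0+0+0+0+0+0+0+0+0+0+0+0+1+0+0+0+0 mod 2 = 1
  c[27] = d·G[:,27] = (11011101110000000111011001)·(00000000000000000000001000) mod 2 = 0+0+0+0+0+0+0+0+0+0+0+0+0+0+0+0+0+0+0+0+0+0+1+0+0+0 mod 2 = 1
  c[28] = d·G[:,28] = (11011101110000000111011001)·(00000000000000000000000100) mod 2 = 0+0+0+0+0+0+0+0+0+0+0+0+0+0+0+0+0+0+0+0+0+0+0+0+0+0 mod 2 = 0
  c[29] = d·G[:,29] = (11011101110000000111011001)·(00000000000000000000000010) mod 2 = 0+0+0+0+0+0+0+0+0+0+0+0+0+0+0+0+0+0+0+0+0+0+0+0+0+0 mod 2 = 0
  c[30] = d·G[:,30] = (11011101110000000111011001)·(00000000000000000000000001) mod 2 = 0+0+0+0+0+0+0+0+0+0+0+0+0+0+0+0+0+0+0+0+0+0+0+0+0+1 mod 2 = 1
Codeword = 1110101011011100000000111011001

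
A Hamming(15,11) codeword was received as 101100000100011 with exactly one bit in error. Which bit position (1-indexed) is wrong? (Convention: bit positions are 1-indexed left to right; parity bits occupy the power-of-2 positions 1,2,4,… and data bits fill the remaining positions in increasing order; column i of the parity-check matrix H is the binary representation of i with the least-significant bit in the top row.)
Syndrome s = H · r^T (mod 2), r = 101100000100011:
  s[0] = (101010101010101)·(101100000100011) mod 2 = 1+0+1+0+0+0+0+0+0+0+0+0+0+0+1 mod 2 = 1
  s[1] = (011001100110011)·(101100000100011) mod 2 = 0+0+1+0+0+0+0+0+0+1+0+0+0+1+1 mod 2 = 0
  s[2] = (000111100001111)·(101100000100011) mod 2 = 0+0+0+1+0+0+0+0+0+0+0+0+0+1+1 mod 2 = 1
  s[3] = (000000011111111)·(101100000100011) mod 2 = 0+0+0+0+0+0+0+0+0+1+0+0+0+1+1 mod 2 = 1
Syndrome = 1011
Column i of H is the binary representation of i, so the syndrome is the binary index of the flipped bit.
Read s = 1011 with s[0] as LSB: 1·2^0 + 0·2^1 + 1·2^2 + 1·2^3 = 13.
Error is at bit position 13.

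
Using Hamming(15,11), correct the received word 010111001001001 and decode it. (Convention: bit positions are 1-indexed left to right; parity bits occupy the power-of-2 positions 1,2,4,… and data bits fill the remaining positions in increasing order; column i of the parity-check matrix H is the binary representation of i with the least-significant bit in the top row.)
Syndrome s = H · r^T (mod 2), r = 010111001001001:
  s[0] = (101010101010101)·(010111001001001) mod 2 = 0+0+0+0+1+0+0+0+1+0+0+0+0+0+1 mod 2 = 1
  s[1] = (011001100110011)·(010111001001001) mod 2 = 0+1+0+0+0+1+0+0+0+0+0+0+0+0+1 mod 2 = 1
  s[2] = (000111100001111)·(010111001001001) mod 2 = 0+0+0+1+1+1+0+0+0+0+0+1+0+0+1 mod 2 = 1
  s[3] = (000000011111111)·(010111001001001) mod 2 = 0+0+0+0+0+0+0+0+1+0+0+1+0+0+1 mod 2 = 1
Syndrome = 1111
Column 15 of H equals this syndrome → error at bit 15 (1-indexed).
Flip bit 15: 010111001001001 → 010111001001000
Extract data bits at positions {3,5,6,7,9,10,11,12,13,14,15}: 01101001000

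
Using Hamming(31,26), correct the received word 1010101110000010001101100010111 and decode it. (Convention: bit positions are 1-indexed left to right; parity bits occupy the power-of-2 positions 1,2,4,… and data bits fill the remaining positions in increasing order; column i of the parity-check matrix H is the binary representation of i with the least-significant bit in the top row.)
Syndrome s = H · r^T (mod 2), r = 1010101110000010001101100010111:
  s[0] = (1010101010101010101010101010101)·(1010101110000010001101100010111) mod 2 = 1+0+1+0+1+0+1+0+1+0+0+0+0+0+1+0+0+0+1+0+0+0+1+0+0+0+1+0+1+0+1 mod 2 = 1
  s[1] = (0110011001100110011001100110011)·(1010101110000010001101100010111) mod 2 = 0+0+1+0+0+0+1+0+0+0+0+0+0+0+1+0+0+0+1+0+0+1+1+0+0+0+1+0+0+1+1 mod 2 = 1
  s[2] = (0001111000011110000111100001111)·(1010101110000010001101100010111) mod 2 = 0+0+0+0+1+0+1+0+0+0+0+0+0+0+1+0+0+0+0+1+0+1+1+0+0+0+0+0+1+1+1 mod 2 = 1
  s[3] = (0000000111111110000000011111111)·(1010101110000010001101100010111) mod 2 = 0+0+0+0+0+0+0+1+1+0+0+0+0+0+1+0+0+0+0+0+0+0+0+0+0+0+1+0+1+1+1 mod 2 = 1
  s[4] = (0000000000000001111111111111111)·(1010101110000010001101100010111) mod 2 = 0+0+0+0+0+0+0+0+0+0+0+0+0+0+0+0+0+0+1+1+0+1+1+0+0+0+1+0+1+1+1 mod 2 = 0
Syndrome = 11110
Column 15 of H equals this syndrome → error at bit 15 (1-indexed).
Flip bit 15: 1010101110000010001101100010111 → 1010101110000000001101100010111
Extract data bits at positions {3,5,6,7,9,10,11,12,13,14,15,17,18,19,20,21,22,23,24,25,26,27,28,29,30,31}: 11011000000001101100010111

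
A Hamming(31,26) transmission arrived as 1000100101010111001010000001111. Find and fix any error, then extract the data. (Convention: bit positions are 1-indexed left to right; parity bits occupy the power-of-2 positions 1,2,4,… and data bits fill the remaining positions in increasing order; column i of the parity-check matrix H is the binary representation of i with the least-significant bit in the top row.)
Syndrome s = H · r^T (mod 2), r = 1000100101010111001010000001111:
  s[0] = (1010101010101010101010101010101)·(1000100101010111001010000001111) mod 2 = 1+0+0+0+1+0+0+0+0+0+0+0+0+0+1+0+0+0+1+0+1+0+0+0+0+0+0+0+1+0+1 mod 2 = 1
  s[1] = (0110011001100110011001100110011)·(1000100101010111001010000001111) mod 2 = 0+0+0+0+0+0+0+0+0+1+0+0+0+1+1+0+0+0+1+0+0+0+0+0+0+0+0+0+0+1+1 mod 2 = 0
  s[2] = (0001111000011110000111100001111)·(1000100101010111001010000001111) mod 2 = 0+0+0+0+1+0+0+0+0+0+0+1+0+1+1+0+0+0+0+0+1+0+0+0+0+0+0+1+1+1+1 mod 2 = 1
  s[3] = (0000000111111110000000011111111)·(1000100101010111001010000001111) mod 2 = 0+0+0+0+0+0+0+1+0+1+0+1+0+1+1+0+0+0+0+0+0+0+0+0+0+0+0+1+1+1+1 mod 2 = 1
  s[4] = (0000000000000001111111111111111)·(1000100101010111001010000001111) mod 2 = 0+0+0+0+0+0+0+0+0+0+0+0+0+0+0+1+0+0+1+0+1+0+0+0+0+0+0+1+1+1+1 mod 2 = 1
Syndrome = 10111
Column 29 of H equals this syndrome → error at bit 29 (1-indexed).
Flip bit 29: 1000100101010111001010000001111 → 1000100101010111001010000001011
Extract data bits at positions {3,5,6,7,9,10,11,12,13,14,15,17,18,19,20,21,22,23,24,25,26,27,28,29,30,31}: 01000101011001010000001011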